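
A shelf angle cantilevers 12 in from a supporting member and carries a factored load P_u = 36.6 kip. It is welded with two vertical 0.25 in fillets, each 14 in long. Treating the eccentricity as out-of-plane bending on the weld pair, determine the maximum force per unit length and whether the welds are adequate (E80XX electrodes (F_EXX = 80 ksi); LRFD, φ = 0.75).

L_w = 2 × 14 = 28 in; section modulus (unit throat) S = 2 × L²/6 = 65.33 in².
Direct shear f_v = P/L_w = 36.6/28 = 1.307 kip/in.
Moment M = P × e = 36.6 × 12 = 439.2 kip·in; bending f_b = M/S = 6.722 kip/in.
f_max = √(f_v² + f_b²) = √(1.307² + 6.722²) = 6.848 kip/in.
φr_n = 0.75 × 0.6 × 80 × (0.707 × 0.25) = 6.363 kip/in → NOT adequate.

f_max ≈ 6.85 kip/in; NOT adequate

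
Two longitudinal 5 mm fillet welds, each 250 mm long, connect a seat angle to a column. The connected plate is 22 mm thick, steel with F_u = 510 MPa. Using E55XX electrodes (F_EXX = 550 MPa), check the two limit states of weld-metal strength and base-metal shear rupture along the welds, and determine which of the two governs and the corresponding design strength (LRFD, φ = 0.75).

t_e = 0.707 × 5 = 3.535 mm; L = 500 mm.
Weld metal: φR_n = 0.75 × 0.6 × 550 × 3.535 × 500 × 10⁻³ = 437.5 kN.
Base metal (shear rupture): φR_n = 0.75 × 0.6 × 510 × 22 × 500 × 10⁻³ = 2524 kN.
Governing: weld metal.

φR_n ≈ 437 kN (weld metal governs)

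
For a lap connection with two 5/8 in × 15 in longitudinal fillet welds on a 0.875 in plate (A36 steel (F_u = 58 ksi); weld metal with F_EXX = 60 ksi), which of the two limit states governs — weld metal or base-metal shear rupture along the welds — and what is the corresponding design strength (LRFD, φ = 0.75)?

t_e = 0.707 × 0.625 = 0.4419 in; L = 30 in.
Weld metal: φR_n = 0.75 × 0.6 × 60 × 0.4419 × 30 = 357.9 kips.
Base metal (shear rupture): φR_n = 0.75 × 0.6 × 58 × 0.875 × 30 = 685.1 kips.
Governing: weld metal.

φR_n ≈ 358 kips (weld metal governs)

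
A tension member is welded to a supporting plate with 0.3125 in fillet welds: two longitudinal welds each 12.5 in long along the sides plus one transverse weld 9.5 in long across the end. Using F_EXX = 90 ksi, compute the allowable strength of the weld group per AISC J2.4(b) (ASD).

t_e = 0.707 × 0.3125 = 0.2209 in.
R_nwl = 0.6 × 90 × 0.2209 × 25 = 298.3 kip (longitudinal, 2 welds).
R_nwt = 0.6 × 90 × 0.2209 × 9.5 = 113.3 kip (transverse, base value).
(i) R_nwl + R_nwt = 411.6 kip; (ii) 0.85 R_nwl + 1.5 R_nwt = 423.5 kip.
R_n = max = 423.5 kip [governs: (ii)]; R_n/Ω = 211.8 kip.

R_n/Ω ≈ 212 kip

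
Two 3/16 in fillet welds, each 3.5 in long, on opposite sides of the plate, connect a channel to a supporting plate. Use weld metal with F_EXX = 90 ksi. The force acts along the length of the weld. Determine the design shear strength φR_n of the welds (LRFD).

Effective throat t_e = 0.707 × 0.1875 = 0.1326 in.
Total length L = 7 in; A_we = 0.1326 × 7 = 0.9279 in².
F_nw = 0.6 F_EXX = 0.6 × 90 = 54 ksi.
φR_n = 0.75 × 54 × 0.9279 = 37.58 kips.

φR_n ≈ 37.6 kips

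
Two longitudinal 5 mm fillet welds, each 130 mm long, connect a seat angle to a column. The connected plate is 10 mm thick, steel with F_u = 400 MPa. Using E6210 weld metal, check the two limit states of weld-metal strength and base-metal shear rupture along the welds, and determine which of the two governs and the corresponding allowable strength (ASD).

E62XX → F_EXX = 620 MPa.
t_e = 0.707 × 5 = 3.535 mm; L = 260 mm.
Weld metal: R_n/Ω = (1/2.0) × 0.6 × 620 × 3.535 × 260 × 10⁻³ = 171 kN.
Base metal (shear rupture): R_n/Ω = (1/2.0) × 0.6 × 400 × 10 × 260 × 10⁻³ = 312 kN.
Governing: weld metal.

R_n/Ω ≈ 171 kN (weld metal governs)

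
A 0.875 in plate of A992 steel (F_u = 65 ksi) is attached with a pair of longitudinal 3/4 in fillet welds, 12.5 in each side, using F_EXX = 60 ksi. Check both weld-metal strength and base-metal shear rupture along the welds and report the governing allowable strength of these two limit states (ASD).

t_e = 0.707 × 0.75 = 0.5302 in; L = 25 in.
Weld metal: R_n/Ω = (1/2.0) × 0.6 × 60 × 0.5302 × 25 = 238.6 kips.
Base metal (shear rupture): R_n/Ω = (1/2.0) × 0.6 × 65 × 0.875 × 25 = 426.6 kips.
Governing: weld metal.

R_n/Ω ≈ 239 kips (weld metal governs)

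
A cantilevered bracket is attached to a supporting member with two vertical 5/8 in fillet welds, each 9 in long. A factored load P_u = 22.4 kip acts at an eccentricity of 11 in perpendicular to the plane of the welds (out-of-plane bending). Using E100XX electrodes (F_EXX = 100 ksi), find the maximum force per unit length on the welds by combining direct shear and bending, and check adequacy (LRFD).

L_w = 2 × 9 = 18 in; section modulus (unit throat) S = 2 × L²/6 = 27 in².
Direct shear f_v = P/L_w = 22.4/18 = 1.244 kip/in.
Moment M = P × e = 22.4 × 11 = 246.4 kip·in; bending f_b = M/S = 9.126 kip/in.
f_max = √(f_v² + f_b²) = √(1.244² + 9.126²) = 9.21 kip/in.
φr_n = 0.75 × 0.6 × 100 × (0.707 × 0.625) = 19.88 kip/in → adequate.

f_max ≈ 9.21 kip/in; adequate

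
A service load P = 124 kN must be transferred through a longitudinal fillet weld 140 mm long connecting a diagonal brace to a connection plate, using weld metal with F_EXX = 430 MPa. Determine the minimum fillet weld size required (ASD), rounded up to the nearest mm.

w = 10 mm

Total weld length L = 140 mm.
Required throat t_e = P × Ω / (0.6 F_EXX × L) = 124 × 2.0 / (0.6 × 430 × 140 × 10⁻³) = 6.866 mm.
Required leg w = t_e / 0.707 = 9.711 mm → use 10 mm.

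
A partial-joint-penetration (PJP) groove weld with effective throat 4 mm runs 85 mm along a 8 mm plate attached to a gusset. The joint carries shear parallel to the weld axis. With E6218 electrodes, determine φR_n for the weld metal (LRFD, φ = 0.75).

E62XX → F_EXX = 620 MPa.
Effective throat (given) t_e = 4 mm.
A_we = 4 × 85 = 340 mm².
F_nw = 0.6 F_EXX = 372 MPa.
φR_n = 0.75 × 372 × 340 × 10⁻³ = 94.86 kN.

φR_n ≈ 94.9 kN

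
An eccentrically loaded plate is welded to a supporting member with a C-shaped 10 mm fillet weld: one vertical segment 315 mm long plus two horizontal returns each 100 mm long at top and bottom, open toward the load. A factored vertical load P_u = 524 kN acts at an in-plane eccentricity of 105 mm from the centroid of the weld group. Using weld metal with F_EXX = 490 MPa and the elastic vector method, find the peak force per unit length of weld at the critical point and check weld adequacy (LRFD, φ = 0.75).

f_max ≈ 1900 N/mm; NOT adequate

Total weld length L_w = 515 mm. Treat welds as unit-width lines.
Centroid: x̄ = 2×100×50 / 515 = 19.42 mm from the vertical weld.
Polar moment about centroid: J = I_x + I_y = [315³/12 + 2×100×157.5²] + [315×19.42² + 2(100³/12 + 100×30.58²)] = 8038000 mm³.
Direct shear f_v = P/L_w = 524×10³ / 515 = 1017 N/mm (vertical).
Torsion M = P·e = 524×10³ × 105 = 55020000 N·mm.
Critical point at (x, y) = (80.58, 157.5) from centroid. f_tx = M·y/J = 1078 N/mm; f_ty = M·x/J = 551.6 N/mm.
Resultant f_max = √[f_tx² + (f_v + f_ty)²] = √[1078² + (1017 + 551.6)²] = 1904 N/mm.
Capacity per unit length: φr_n = 0.75 × 0.6 × 490 × (0.707 × 10) = 1559 N/mm.
1904 > 1559 → NOT adequate.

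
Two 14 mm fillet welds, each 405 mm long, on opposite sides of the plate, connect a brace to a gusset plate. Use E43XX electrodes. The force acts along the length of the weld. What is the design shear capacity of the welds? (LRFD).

E43XX → F_EXX = 430 MPa.
Effective throat t_e = 0.707 × 14 = 9.898 mm.
Total length L = 810 mm; A_we = 9.898 × 810 = 8017 mm².
F_nw = 0.6 F_EXX = 0.6 × 430 = 258 MPa.
φR_n = 0.75 × 258 × 8017 × 10⁻³ = 1551 kN.

φR_n ≈ 1550 kN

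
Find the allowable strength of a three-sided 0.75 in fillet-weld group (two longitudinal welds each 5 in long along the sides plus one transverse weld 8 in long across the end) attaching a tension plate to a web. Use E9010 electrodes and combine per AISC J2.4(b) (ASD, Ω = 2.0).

R_n/Ω ≈ 293 kips

E90XX → F_EXX = 90 ksi.
t_e = 0.707 × 0.75 = 0.5302 in.
R_nwl = 0.6 × 90 × 0.5302 × 10 = 286.3 kips (longitudinal, 2 welds).
R_nwt = 0.6 × 90 × 0.5302 × 8 = 229.1 kips (transverse, base value).
(i) R_nwl + R_nwt = 515.4 kips; (ii) 0.85 R_nwl + 1.5 R_nwt = 587 kips.
R_n = max = 587 kips [governs: (ii)]; R_n/Ω = 293.5 kips.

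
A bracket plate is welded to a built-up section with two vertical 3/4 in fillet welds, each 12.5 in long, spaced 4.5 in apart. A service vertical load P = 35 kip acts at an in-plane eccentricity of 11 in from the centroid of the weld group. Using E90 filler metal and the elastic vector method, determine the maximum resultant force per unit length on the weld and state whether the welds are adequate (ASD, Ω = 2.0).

E90XX → F_EXX = 90 ksi.
Total weld length L_w = 25 in. Treat welds as unit-width lines.
Polar moment about centroid: J = 2[d³/12 + d(b/2)²] = 2[12.5³/12 + 12.5×2.25²] = 452.1 in³.
Direct shear f_v = P/L_w = 35 / 25 = 1.4 kip/in (vertical).
Torsion M = P·e = 35 × 11 = 385 kip·in.
Critical point at (x, y) = (2.25, 6.25) from centroid. f_tx = M·y/J = 5.323 kip/in; f_ty = M·x/J = 1.916 kip/in.
Resultant f_max = √[f_tx² + (f_v + f_ty)²] = √[5.323² + (1.4 + 1.916)²] = 6.271 kip/in.
Capacity per unit length: r_n/Ω = (1/2.0) × 0.6 × 90 × (0.707 × 0.75) = 14.32 kip/in.
6.271 ≤ 14.32 → adequate.

f_max ≈ 6.27 kip/in; adequate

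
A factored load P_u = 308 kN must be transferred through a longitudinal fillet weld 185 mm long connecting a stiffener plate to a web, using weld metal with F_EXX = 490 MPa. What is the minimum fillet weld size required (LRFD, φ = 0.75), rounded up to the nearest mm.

w = 11 mm

Total weld length L = 185 mm.
Required throat t_e = P_u / (φ × 0.6 F_EXX × L) = 308 / (0.75 × 0.6 × 490 × 185 × 10⁻³) = 7.55 mm.
Required leg w = t_e / 0.707 = 10.68 mm → use 11 mm.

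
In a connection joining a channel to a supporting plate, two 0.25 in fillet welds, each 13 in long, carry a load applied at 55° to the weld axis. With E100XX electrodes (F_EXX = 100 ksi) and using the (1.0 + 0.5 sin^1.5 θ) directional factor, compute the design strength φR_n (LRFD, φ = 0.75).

t_e = 0.707 × 0.25 = 0.1767 in; A_we = 0.1767 × 26 = 4.595 in².
Directional factor: 1.0 + 0.5 sin^1.5(55°) = 1.371.
F_nw = 0.6 × 100 × 1.371 = 82.24 ksi.
φR_n = 0.75 × 82.24 × 4.595 = 283.5 kips.

φR_n ≈ 283 kips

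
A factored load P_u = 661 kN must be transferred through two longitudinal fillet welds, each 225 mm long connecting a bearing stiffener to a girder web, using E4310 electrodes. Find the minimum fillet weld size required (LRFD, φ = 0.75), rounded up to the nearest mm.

E43XX → F_EXX = 430 MPa.
Total weld length L = 450 mm.
Required throat t_e = P_u / (φ × 0.6 F_EXX × L) = 661 / (0.75 × 0.6 × 430 × 450 × 10⁻³) = 7.591 mm.
Required leg w = t_e / 0.707 = 10.74 mm → use 11 mm.

w = 11 mm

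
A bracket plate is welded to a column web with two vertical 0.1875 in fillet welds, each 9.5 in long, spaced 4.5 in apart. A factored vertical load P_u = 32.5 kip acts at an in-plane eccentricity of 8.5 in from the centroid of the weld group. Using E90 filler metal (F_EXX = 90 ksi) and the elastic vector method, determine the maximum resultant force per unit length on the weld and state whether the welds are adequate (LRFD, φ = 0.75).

Total weld length L_w = 19 in. Treat welds as unit-width lines.
Polar moment about centroid: J = 2[d³/12 + d(b/2)²] = 2[9.5³/12 + 9.5×2.25²] = 239.1 in³.
Direct shear f_v = P/L_w = 32.5 / 19 = 1.711 kip/in (vertical).
Torsion M = P·e = 32.5 × 8.5 = 276.25 kip·in.
Critical point at (x, y) = (2.25, 4.75) from centroid. f_tx = M·y/J = 5.488 kip/in; f_ty = M·x/J = 2.6 kip/in.
Resultant f_max = √[f_tx² + (f_v + f_ty)²] = √[5.488² + (1.711 + 2.6)²] = 6.979 kip/in.
Capacity per unit length: φr_n = 0.75 × 0.6 × 90 × (0.707 × 0.1875) = 5.369 kip/in.
6.979 > 5.369 → NOT adequate.

f_max ≈ 6.98 kip/in; NOT adequate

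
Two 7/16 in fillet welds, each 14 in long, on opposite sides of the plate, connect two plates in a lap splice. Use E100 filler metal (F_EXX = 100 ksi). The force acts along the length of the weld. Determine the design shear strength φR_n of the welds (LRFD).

φR_n ≈ 390 kips

Effective throat t_e = 0.707 × 0.4375 = 0.3093 in.
Total length L = 28 in; A_we = 0.3093 × 28 = 8.661 in².
F_nw = 0.6 F_EXX = 0.6 × 100 = 60 ksi.
φR_n = 0.75 × 60 × 8.661 = 389.7 kips.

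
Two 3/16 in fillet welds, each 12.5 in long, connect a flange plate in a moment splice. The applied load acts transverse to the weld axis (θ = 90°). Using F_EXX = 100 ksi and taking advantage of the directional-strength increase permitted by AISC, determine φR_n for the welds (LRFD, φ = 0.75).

t_e = 0.707 × 0.1875 = 0.1326 in; A_we = 0.1326 × 25 = 3.314 in².
Directional factor: 1.0 + 0.5 sin^1.5(90°) = 1.5.
F_nw = 0.6 × 100 × 1.5 = 90 ksi.
φR_n = 0.75 × 90 × 3.314 = 223.7 kip.

φR_n ≈ 224 kip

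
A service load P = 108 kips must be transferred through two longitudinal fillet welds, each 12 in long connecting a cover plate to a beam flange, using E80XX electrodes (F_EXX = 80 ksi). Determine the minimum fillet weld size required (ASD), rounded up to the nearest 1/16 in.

w = 5/16 in

Total weld length L = 24 in.
Required throat t_e = P × Ω / (0.6 F_EXX × L) = 108 × 2.0 / (0.6 × 80 × 24) = 0.1875 in.
Required leg w = t_e / 0.707 = 0.2652 in → use 5/16 in.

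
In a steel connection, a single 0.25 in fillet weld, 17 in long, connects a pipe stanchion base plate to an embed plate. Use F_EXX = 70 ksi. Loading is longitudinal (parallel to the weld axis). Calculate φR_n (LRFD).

Effective throat t_e = 0.707 × 0.25 = 0.1767 in.
Total length L = 17 in; A_we = 0.1767 × 17 = 3.005 in².
F_nw = 0.6 F_EXX = 0.6 × 70 = 42 ksi.
φR_n = 0.75 × 42 × 3.005 = 94.65 kips.

φR_n ≈ 94.6 kips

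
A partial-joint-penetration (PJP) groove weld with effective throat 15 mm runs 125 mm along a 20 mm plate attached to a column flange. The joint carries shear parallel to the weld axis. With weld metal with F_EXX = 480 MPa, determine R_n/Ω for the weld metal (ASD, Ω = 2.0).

Effective throat (given) t_e = 15 mm.
A_we = 15 × 125 = 1875 mm².
F_nw = 0.6 F_EXX = 288 MPa.
R_n/Ω = (288 × 1875) / 2.0 × 10⁻³ = 270 kN.

R_n/Ω ≈ 270 kN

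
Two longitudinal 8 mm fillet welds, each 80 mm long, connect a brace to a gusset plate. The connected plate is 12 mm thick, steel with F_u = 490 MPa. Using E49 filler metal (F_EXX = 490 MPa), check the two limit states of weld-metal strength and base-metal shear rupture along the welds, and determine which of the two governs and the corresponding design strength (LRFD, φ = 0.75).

φR_n ≈ 200 kN (weld metal governs)

t_e = 0.707 × 8 = 5.656 mm; L = 160 mm.
Weld metal: φR_n = 0.75 × 0.6 × 490 × 5.656 × 160 × 10⁻³ = 199.5 kN.
Base metal (shear rupture): φR_n = 0.75 × 0.6 × 490 × 12 × 160 × 10⁻³ = 423.4 kN.
Governing: weld metal.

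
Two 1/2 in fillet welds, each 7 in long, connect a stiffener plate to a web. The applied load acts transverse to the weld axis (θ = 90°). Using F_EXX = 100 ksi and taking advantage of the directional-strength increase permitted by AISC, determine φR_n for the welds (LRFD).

φR_n ≈ 334 kips

t_e = 0.707 × 0.5 = 0.3535 in; A_we = 0.3535 × 14 = 4.949 in².
Directional factor: 1.0 + 0.5 sin^1.5(90°) = 1.5.
F_nw = 0.6 × 100 × 1.5 = 90 ksi.
φR_n = 0.75 × 90 × 4.949 = 334.1 kips.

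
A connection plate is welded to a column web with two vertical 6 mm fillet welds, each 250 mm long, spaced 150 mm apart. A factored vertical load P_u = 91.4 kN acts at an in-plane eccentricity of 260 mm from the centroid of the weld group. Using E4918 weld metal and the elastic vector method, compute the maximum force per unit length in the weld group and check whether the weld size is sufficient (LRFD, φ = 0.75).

E49XX → F_EXX = 490 MPa.
Total weld length L_w = 500 mm. Treat welds as unit-width lines.
Polar moment about centroid: J = 2[d³/12 + d(b/2)²] = 2[250³/12 + 250×75²] = 5417000 mm³.
Direct shear f_v = P/L_w = 91.4×10³ / 500 = 182.8 N/mm (vertical).
Torsion M = P·e = 91.4×10³ × 260 = 23764000 N·mm.
Critical point at (x, y) = (75, 125) from centroid. f_tx = M·y/J = 548.4 N/mm; f_ty = M·x/J = 329 N/mm.
Resultant f_max = √[f_tx² + (f_v + f_ty)²] = √[548.4² + (182.8 + 329)²] = 750.1 N/mm.
Capacity per unit length: φr_n = 0.75 × 0.6 × 490 × (0.707 × 6) = 935.4 N/mm.
750.1 ≤ 935.4 → adequate.

f_max ≈ 750 N/mm; adequate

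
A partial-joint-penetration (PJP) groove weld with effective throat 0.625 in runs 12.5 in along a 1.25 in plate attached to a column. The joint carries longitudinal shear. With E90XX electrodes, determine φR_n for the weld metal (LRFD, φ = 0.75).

E90XX → F_EXX = 90 ksi.
Effective throat (given) t_e = 0.625 in.
A_we = 0.625 × 12.5 = 7.812 in².
F_nw = 0.6 F_EXX = 54 ksi.
φR_n = 0.75 × 54 × 7.812 = 316.4 kips.

φR_n ≈ 316 kips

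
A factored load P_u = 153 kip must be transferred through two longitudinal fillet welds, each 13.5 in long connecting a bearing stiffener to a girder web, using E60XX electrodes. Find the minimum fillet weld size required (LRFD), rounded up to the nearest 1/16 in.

w = 5/16 in

E60XX → F_EXX = 60 ksi.
Total weld length L = 27 in.
Required throat t_e = P_u / (φ × 0.6 F_EXX × L) = 153 / (0.75 × 0.6 × 60 × 27) = 0.2099 in.
Required leg w = t_e / 0.707 = 0.2969 in → use 5/16 in.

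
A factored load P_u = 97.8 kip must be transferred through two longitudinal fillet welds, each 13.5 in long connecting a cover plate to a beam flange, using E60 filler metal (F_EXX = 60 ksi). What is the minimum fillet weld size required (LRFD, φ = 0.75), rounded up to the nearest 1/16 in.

Total weld length L = 27 in.
Required throat t_e = P_u / (φ × 0.6 F_EXX × L) = 97.8 / (0.75 × 0.6 × 60 × 27) = 0.1342 in.
Required leg w = t_e / 0.707 = 0.1898 in → use 1/4 in.

w = 1/4 in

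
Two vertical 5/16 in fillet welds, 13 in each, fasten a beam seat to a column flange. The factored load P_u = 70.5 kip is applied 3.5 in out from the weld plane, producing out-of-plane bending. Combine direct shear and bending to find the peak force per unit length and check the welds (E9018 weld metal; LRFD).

E90XX → F_EXX = 90 ksi.
L_w = 2 × 13 = 26 in; section modulus (unit throat) S = 2 × L²/6 = 56.33 in².
Direct shear f_v = P/L_w = 70.5/26 = 2.712 kip/in.
Moment M = P × e = 70.5 × 3.5 = 246.75 kip·in; bending f_b = M/S = 4.38 kip/in.
f_max = √(f_v² + f_b²) = √(2.712² + 4.38²) = 5.152 kip/in.
φr_n = 0.75 × 0.6 × 90 × (0.707 × 0.3125) = 8.948 kip/in → adequate.

f_max ≈ 5.15 kip/in; adequate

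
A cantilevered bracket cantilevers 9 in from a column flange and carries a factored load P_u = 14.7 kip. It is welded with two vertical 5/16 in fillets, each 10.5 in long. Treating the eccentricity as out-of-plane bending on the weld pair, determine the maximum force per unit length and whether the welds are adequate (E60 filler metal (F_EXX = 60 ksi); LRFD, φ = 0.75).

L_w = 2 × 10.5 = 21 in; section modulus (unit throat) S = 2 × L²/6 = 36.75 in².
Direct shear f_v = P/L_w = 14.7/21 = 0.7 kip/in.
Moment M = P × e = 14.7 × 9 = 132.3 kip·in; bending f_b = M/S = 3.6 kip/in.
f_max = √(f_v² + f_b²) = √(0.7² + 3.6²) = 3.667 kip/in.
φr_n = 0.75 × 0.6 × 60 × (0.707 × 0.3125) = 5.965 kip/in → adequate.

f_max ≈ 3.67 kip/in; adequate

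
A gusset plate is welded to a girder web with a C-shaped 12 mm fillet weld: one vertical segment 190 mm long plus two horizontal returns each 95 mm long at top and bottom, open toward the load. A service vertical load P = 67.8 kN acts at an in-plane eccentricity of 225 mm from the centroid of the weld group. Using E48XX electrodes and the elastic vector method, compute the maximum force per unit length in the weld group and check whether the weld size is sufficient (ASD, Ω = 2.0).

f_max ≈ 805 N/mm; adequate

E48XX → F_EXX = 480 MPa.
Total weld length L_w = 380 mm. Treat welds as unit-width lines.
Centroid: x̄ = 2×95×47.5 / 380 = 23.75 mm from the vertical weld.
Polar moment about centroid: J = I_x + I_y = [190³/12 + 2×95×95²] + [190×23.75² + 2(95³/12 + 95×23.75²)] = 2644000 mm³.
Direct shear f_v = P/L_w = 67.8×10³ / 380 = 178.4 N/mm (vertical).
Torsion M = P·e = 67.8×10³ × 225 = 15255000 N·mm.
Critical point at (x, y) = (71.25, 95) from centroid. f_tx = M·y/J = 548.2 N/mm; f_ty = M·x/J = 411.2 N/mm.
Resultant f_max = √[f_tx² + (f_v + f_ty)²] = √[548.2² + (178.4 + 411.2)²] = 805.1 N/mm.
Capacity per unit length: r_n/Ω = (1/2.0) × 0.6 × 480 × (0.707 × 12) = 1222 N/mm.
805.1 ≤ 1222 → adequate.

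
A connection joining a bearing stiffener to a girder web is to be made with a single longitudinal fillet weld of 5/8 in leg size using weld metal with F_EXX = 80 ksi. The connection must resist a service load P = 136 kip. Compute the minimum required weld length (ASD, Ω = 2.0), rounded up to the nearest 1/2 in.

L = 13 in

Throat t_e = 0.707 × 0.625 = 0.4419 in.
r_n/Ω = (0.6 × 80 × 0.4419) / 2.0 = 10.6 kip/in.
L_req = P / (r_n/Ω) = 136 / 10.6 = 12.82 in total.
Round up → use L = 13 in.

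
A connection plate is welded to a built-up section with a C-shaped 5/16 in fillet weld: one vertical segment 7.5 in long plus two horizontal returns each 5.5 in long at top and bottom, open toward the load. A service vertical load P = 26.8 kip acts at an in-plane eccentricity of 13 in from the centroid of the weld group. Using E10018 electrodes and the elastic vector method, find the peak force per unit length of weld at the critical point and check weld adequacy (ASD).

E100XX → F_EXX = 100 ksi.
Total weld length L_w = 18.5 in. Treat welds as unit-width lines.
Centroid: x̄ = 2×5.5×2.75 / 18.5 = 1.635 in from the vertical weld.
Polar moment about centroid: J = I_x + I_y = [7.5³/12 + 2×5.5×3.75²] + [7.5×1.635² + 2(5.5³/12 + 5.5×1.115²)] = 251.3 in³.
Direct shear f_v = P/L_w = 26.8 / 18.5 = 1.449 kip/in (vertical).
Torsion M = P·e = 26.8 × 13 = 348.4 kip·in.
Critical point at (x, y) = (3.865, 3.75) from centroid. f_tx = M·y/J = 5.199 kip/in; f_ty = M·x/J = 5.358 kip/in.
Resultant f_max = √[f_tx² + (f_v + f_ty)²] = √[5.199² + (1.449 + 5.358)²] = 8.565 kip/in.
Capacity per unit length: r_n/Ω = (1/2.0) × 0.6 × 100 × (0.707 × 0.3125) = 6.628 kip/in.
8.565 > 6.628 → NOT adequate.

f_max ≈ 8.57 kip/in; NOT adequate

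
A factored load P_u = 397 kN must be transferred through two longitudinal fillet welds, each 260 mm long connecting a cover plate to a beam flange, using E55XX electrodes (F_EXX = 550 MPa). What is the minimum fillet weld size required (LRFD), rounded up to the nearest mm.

w = 5 mm

Total weld length L = 520 mm.
Required throat t_e = P_u / (φ × 0.6 F_EXX × L) = 397 / (0.75 × 0.6 × 550 × 520 × 10⁻³) = 3.085 mm.
Required leg w = t_e / 0.707 = 4.363 mm → use 5 mm.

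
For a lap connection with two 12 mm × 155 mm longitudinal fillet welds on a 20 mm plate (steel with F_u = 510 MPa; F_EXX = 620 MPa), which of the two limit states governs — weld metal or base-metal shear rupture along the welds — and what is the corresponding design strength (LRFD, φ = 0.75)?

φR_n ≈ 734 kN (weld metal governs)

t_e = 0.707 × 12 = 8.484 mm; L = 310 mm.
Weld metal: φR_n = 0.75 × 0.6 × 620 × 8.484 × 310 × 10⁻³ = 733.8 kN.
Base metal (shear rupture): φR_n = 0.75 × 0.6 × 510 × 20 × 310 × 10⁻³ = 1423 kN.
Governing: weld metal.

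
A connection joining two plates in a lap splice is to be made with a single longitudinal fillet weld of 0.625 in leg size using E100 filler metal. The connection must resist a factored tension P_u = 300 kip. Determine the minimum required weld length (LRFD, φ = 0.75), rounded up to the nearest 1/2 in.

E100XX → F_EXX = 100 ksi.
Throat t_e = 0.707 × 0.625 = 0.4419 in.
φr_n = 0.75 × 0.6 × 100 × 0.4419 = 19.88 kip/in.
L_req = P_u / φr_n = 300 / 19.88 = 15.09 in total.
Round up → use L = 15.5 in.

L = 15.5 in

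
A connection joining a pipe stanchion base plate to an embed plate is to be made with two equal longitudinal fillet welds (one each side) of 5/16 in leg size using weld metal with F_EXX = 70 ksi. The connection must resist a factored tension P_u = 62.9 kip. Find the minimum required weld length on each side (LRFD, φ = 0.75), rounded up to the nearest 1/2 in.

L = 5 in on each side

Throat t_e = 0.707 × 0.3125 = 0.2209 in.
φr_n = 0.75 × 0.6 × 70 × 0.2209 = 6.96 kip/in.
L_req = P_u / φr_n = 62.9 / 6.96 = 9.038 in total.
Per side: 9.038 / 2 = 4.519 in.
Round up → use L = 5 in on each side.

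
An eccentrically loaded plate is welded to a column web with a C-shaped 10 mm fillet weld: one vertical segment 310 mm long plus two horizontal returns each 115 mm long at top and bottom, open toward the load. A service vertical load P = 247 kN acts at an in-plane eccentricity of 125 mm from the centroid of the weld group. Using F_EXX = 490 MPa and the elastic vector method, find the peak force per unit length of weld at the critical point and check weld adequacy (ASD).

f_max ≈ 953 N/mm; adequate

Total weld length L_w = 540 mm. Treat welds as unit-width lines.
Centroid: x̄ = 2×115×57.5 / 540 = 24.49 mm from the vertical weld.
Polar moment about centroid: J = I_x + I_y = [310³/12 + 2×115×155²] + [310×24.49² + 2(115³/12 + 115×33.01²)] = 8698000 mm³.
Direct shear f_v = P/L_w = 247×10³ / 540 = 457.4 N/mm (vertical).
Torsion M = P·e = 247×10³ × 125 = 30875000 N·mm.
Critical point at (x, y) = (90.51, 155) from centroid. f_tx = M·y/J = 550.2 N/mm; f_ty = M·x/J = 321.3 N/mm.
Resultant f_max = √[f_tx² + (f_v + f_ty)²] = √[550.2² + (457.4 + 321.3)²] = 953.4 N/mm.
Capacity per unit length: r_n/Ω = (1/2.0) × 0.6 × 490 × (0.707 × 10) = 1039 N/mm.
953.4 ≤ 1039 → adequate.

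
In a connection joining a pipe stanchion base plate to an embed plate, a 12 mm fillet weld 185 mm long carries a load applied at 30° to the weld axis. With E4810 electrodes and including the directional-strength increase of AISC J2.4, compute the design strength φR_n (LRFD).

φR_n ≈ 399 kN

E48XX → F_EXX = 480 MPa.
t_e = 0.707 × 12 = 8.484 mm; A_we = 8.484 × 185 = 1570 mm².
Directional factor: 1.0 + 0.5 sin^1.5(30°) = 1.177.
F_nw = 0.6 × 480 × 1.177 = 338.9 MPa.
φR_n = 0.75 × 338.9 × 1570 × 10⁻³ = 399 kN.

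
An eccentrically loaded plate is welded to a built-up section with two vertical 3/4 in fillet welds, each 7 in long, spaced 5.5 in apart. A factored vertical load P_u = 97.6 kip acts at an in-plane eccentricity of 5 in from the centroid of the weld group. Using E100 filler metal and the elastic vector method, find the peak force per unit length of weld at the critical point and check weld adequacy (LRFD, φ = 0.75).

f_max ≈ 18.5 kip/in; adequate

E100XX → F_EXX = 100 ksi.
Total weld length L_w = 14 in. Treat welds as unit-width lines.
Polar moment about centroid: J = 2[d³/12 + d(b/2)²] = 2[7³/12 + 7×2.75²] = 163 in³.
Direct shear f_v = P/L_w = 97.6 / 14 = 6.971 kip/in (vertical).
Torsion M = P·e = 97.6 × 5 = 488 kip·in.
Critical point at (x, y) = (2.75, 3.5) from centroid. f_tx = M·y/J = 10.48 kip/in; f_ty = M·x/J = 8.231 kip/in.
Resultant f_max = √[f_tx² + (f_v + f_ty)²] = √[10.48² + (6.971 + 8.231)²] = 18.46 kip/in.
Capacity per unit length: φr_n = 0.75 × 0.6 × 100 × (0.707 × 0.75) = 23.86 kip/in.
18.46 ≤ 23.86 → adequate.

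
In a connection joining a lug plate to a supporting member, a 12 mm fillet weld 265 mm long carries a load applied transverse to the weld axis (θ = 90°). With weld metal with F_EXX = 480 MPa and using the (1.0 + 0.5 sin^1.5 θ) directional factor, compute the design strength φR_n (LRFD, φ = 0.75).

φR_n ≈ 728 kN

t_e = 0.707 × 12 = 8.484 mm; A_we = 8.484 × 265 = 2248 mm².
Directional factor: 1.0 + 0.5 sin^1.5(90°) = 1.5.
F_nw = 0.6 × 480 × 1.5 = 432 MPa.
φR_n = 0.75 × 432 × 2248 × 10⁻³ = 728.4 kN.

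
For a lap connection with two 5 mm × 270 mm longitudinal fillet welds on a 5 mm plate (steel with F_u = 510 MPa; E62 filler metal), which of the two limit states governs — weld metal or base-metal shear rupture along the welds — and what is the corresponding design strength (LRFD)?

φR_n ≈ 533 kN (weld metal governs)

E62XX → F_EXX = 620 MPa.
t_e = 0.707 × 5 = 3.535 mm; L = 540 mm.
Weld metal: φR_n = 0.75 × 0.6 × 620 × 3.535 × 540 × 10⁻³ = 532.6 kN.
Base metal (shear rupture): φR_n = 0.75 × 0.6 × 510 × 5 × 540 × 10⁻³ = 619.7 kN.
Governing: weld metal.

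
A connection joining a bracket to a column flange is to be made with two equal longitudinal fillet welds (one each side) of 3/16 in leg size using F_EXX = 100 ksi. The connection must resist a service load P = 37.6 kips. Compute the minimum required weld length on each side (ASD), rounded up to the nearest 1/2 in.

Throat t_e = 0.707 × 0.1875 = 0.1326 in.
r_n/Ω = (0.6 × 100 × 0.1326) / 2.0 = 3.977 kip/in.
L_req = P / (r_n/Ω) = 37.6 / 3.977 = 9.455 in total.
Per side: 9.455 / 2 = 4.727 in.
Round up → use L = 5 in on each side.

L = 5 in on each side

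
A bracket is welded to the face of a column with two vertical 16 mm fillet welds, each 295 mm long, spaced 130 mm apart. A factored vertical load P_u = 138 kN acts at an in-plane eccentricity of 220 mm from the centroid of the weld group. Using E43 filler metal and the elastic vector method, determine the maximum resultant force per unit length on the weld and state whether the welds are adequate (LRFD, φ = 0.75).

f_max ≈ 845 N/mm; adequate

E43XX → F_EXX = 430 MPa.
Total weld length L_w = 590 mm. Treat welds as unit-width lines.
Polar moment about centroid: J = 2[d³/12 + d(b/2)²] = 2[295³/12 + 295×65²] = 6771000 mm³.
Direct shear f_v = P/L_w = 138×10³ / 590 = 233.9 N/mm (vertical).
Torsion M = P·e = 138×10³ × 220 = 30360000 N·mm.
Critical point at (x, y) = (65, 147.5) from centroid. f_tx = M·y/J = 661.3 N/mm; f_ty = M·x/J = 291.4 N/mm.
Resultant f_max = √[f_tx² + (f_v + f_ty)²] = √[661.3² + (233.9 + 291.4)²] = 844.6 N/mm.
Capacity per unit length: φr_n = 0.75 × 0.6 × 430 × (0.707 × 16) = 2189 N/mm.
844.6 ≤ 2189 → adequate.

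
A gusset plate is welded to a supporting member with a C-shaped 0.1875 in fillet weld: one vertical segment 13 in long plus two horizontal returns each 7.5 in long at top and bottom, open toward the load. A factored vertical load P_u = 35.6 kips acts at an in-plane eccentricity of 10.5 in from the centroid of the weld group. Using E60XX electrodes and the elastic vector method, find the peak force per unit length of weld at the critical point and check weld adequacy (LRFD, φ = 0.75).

E60XX → F_EXX = 60 ksi.
Total weld length L_w = 28 in. Treat welds as unit-width lines.
Centroid: x̄ = 2×7.5×3.75 / 28 = 2.009 in from the vertical weld.
Polar moment about centroid: J = I_x + I_y = [13³/12 + 2×7.5×6.5²] + [13×2.009² + 2(7.5³/12 + 7.5×1.741²)] = 985.1 in³.
Direct shear f_v = P/L_w = 35.6 / 28 = 1.271 kip/in (vertical).
Torsion M = P·e = 35.6 × 10.5 = 373.8 kip·in.
Critical point at (x, y) = (5.491, 6.5) from centroid. f_tx = M·y/J = 2.466 kip/in; f_ty = M·x/J = 2.084 kip/in.
Resultant f_max = √[f_tx² + (f_v + f_ty)²] = √[2.466² + (1.271 + 2.084)²] = 4.164 kip/in.
Capacity per unit length: φr_n = 0.75 × 0.6 × 60 × (0.707 × 0.1875) = 3.579 kip/in.
4.164 > 3.579 → NOT adequate.

f_max ≈ 4.16 kip/in; NOT adequate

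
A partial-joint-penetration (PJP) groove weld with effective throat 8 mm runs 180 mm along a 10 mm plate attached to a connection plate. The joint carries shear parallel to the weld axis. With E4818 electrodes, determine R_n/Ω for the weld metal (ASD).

E48XX → F_EXX = 480 MPa.
Effective throat (given) t_e = 8 mm.
A_we = 8 × 180 = 1440 mm².
F_nw = 0.6 F_EXX = 288 MPa.
R_n/Ω = (288 × 1440) / 2.0 × 10⁻³ = 207.4 kN.

R_n/Ω ≈ 207 kN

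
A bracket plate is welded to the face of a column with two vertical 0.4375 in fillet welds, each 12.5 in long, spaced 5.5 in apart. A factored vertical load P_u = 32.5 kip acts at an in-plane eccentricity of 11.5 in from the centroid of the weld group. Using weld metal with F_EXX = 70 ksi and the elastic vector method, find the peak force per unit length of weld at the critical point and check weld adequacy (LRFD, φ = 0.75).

Total weld length L_w = 25 in. Treat welds as unit-width lines.
Polar moment about centroid: J = 2[d³/12 + d(b/2)²] = 2[12.5³/12 + 12.5×2.75²] = 514.6 in³.
Direct shear f_v = P/L_w = 32.5 / 25 = 1.3 kip/in (vertical).
Torsion M = P·e = 32.5 × 11.5 = 373.75 kip·in.
Critical point at (x, y) = (2.75, 6.25) from centroid. f_tx = M·y/J = 4.539 kip/in; f_ty = M·x/J = 1.997 kip/in.
Resultant f_max = √[f_tx² + (f_v + f_ty)²] = √[4.539² + (1.3 + 1.997)²] = 5.611 kip/in.
Capacity per unit length: φr_n = 0.75 × 0.6 × 70 × (0.707 × 0.4375) = 9.743 kip/in.
5.611 ≤ 9.743 → adequate.

f_max ≈ 5.61 kip/in; adequate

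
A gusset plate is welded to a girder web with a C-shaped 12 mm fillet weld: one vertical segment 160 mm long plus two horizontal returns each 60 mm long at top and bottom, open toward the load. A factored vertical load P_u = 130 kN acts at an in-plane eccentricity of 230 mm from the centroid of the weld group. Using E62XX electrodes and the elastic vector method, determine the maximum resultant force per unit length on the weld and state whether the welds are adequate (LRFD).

f_max ≈ 2570 N/mm; NOT adequate

E62XX → F_EXX = 620 MPa.
Total weld length L_w = 280 mm. Treat welds as unit-width lines.
Centroid: x̄ = 2×60×30 / 280 = 12.86 mm from the vertical weld.
Polar moment about centroid: J = I_x + I_y = [160³/12 + 2×60×80²] + [160×12.86² + 2(60³/12 + 60×17.14²)] = 1207000 mm³.
Direct shear f_v = P/L_w = 130×10³ / 280 = 464.3 N/mm (vertical).
Torsion M = P·e = 130×10³ × 230 = 29900000 N·mm.
Critical point at (x, y) = (47.14, 80) from centroid. f_tx = M·y/J = 1982 N/mm; f_ty = M·x/J = 1168 N/mm.
Resultant f_max = √[f_tx² + (f_v + f_ty)²] = √[1982² + (464.3 + 1168)²] = 2567 N/mm.
Capacity per unit length: φr_n = 0.75 × 0.6 × 620 × (0.707 × 12) = 2367 N/mm.
2567 > 2367 → NOT adequate.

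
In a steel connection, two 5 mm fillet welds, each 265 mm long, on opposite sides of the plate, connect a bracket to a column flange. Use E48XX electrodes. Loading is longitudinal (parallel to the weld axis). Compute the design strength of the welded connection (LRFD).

E48XX → F_EXX = 480 MPa.
Effective throat t_e = 0.707 × 5 = 3.535 mm.
Total length L = 530 mm; A_we = 3.535 × 530 = 1874 mm².
F_nw = 0.6 F_EXX = 0.6 × 480 = 288 MPa.
φR_n = 0.75 × 288 × 1874 × 10⁻³ = 404.7 kN.

φR_n ≈ 405 kN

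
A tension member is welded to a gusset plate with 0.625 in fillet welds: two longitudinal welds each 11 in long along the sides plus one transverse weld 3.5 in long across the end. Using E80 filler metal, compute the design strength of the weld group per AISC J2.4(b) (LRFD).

φR_n ≈ 406 kips

E80XX → F_EXX = 80 ksi.
t_e = 0.707 × 0.625 = 0.4419 in.
R_nwl = 0.6 × 80 × 0.4419 × 22 = 466.6 kips (longitudinal, 2 welds).
R_nwt = 0.6 × 80 × 0.4419 × 3.5 = 74.23 kips (transverse, base value).
(i) R_nwl + R_nwt = 540.9 kips; (ii) 0.85 R_nwl + 1.5 R_nwt = 508 kips.
R_n = max = 540.9 kips [governs: (i)]; φR_n = 405.6 kips.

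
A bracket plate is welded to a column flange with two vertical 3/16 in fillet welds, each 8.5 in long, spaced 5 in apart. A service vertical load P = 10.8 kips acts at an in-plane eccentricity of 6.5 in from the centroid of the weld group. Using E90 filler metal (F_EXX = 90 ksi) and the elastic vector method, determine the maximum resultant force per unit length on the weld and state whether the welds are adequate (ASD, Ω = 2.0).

f_max ≈ 2.06 kip/in; adequate

Total weld length L_w = 17 in. Treat welds as unit-width lines.
Polar moment about centroid: J = 2[d³/12 + d(b/2)²] = 2[8.5³/12 + 8.5×2.5²] = 208.6 in³.
Direct shear f_v = P/L_w = 10.8 / 17 = 0.6353 kip/in (vertical).
Torsion M = P·e = 10.8 × 6.5 = 70.2 kip·in.
Critical point at (x, y) = (2.5, 4.25) from centroid. f_tx = M·y/J = 1.43 kip/in; f_ty = M·x/J = 0.8413 kip/in.
Resultant f_max = √[f_tx² + (f_v + f_ty)²] = √[1.43² + (0.6353 + 0.8413)²] = 2.056 kip/in.
Capacity per unit length: r_n/Ω = (1/2.0) × 0.6 × 90 × (0.707 × 0.1875) = 3.579 kip/in.
2.056 ≤ 3.579 → adequate.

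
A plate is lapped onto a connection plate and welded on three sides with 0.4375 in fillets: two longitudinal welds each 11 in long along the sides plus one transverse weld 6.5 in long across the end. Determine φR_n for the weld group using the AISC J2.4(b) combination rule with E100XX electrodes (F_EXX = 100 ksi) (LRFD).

t_e = 0.707 × 0.4375 = 0.3093 in.
R_nwl = 0.6 × 100 × 0.3093 × 22 = 408.3 kip (longitudinal, 2 welds).
R_nwt = 0.6 × 100 × 0.3093 × 6.5 = 120.6 kip (transverse, base value).
(i) R_nwl + R_nwt = 528.9 kip; (ii) 0.85 R_nwl + 1.5 R_nwt = 528 kip.
R_n = max = 528.9 kip [governs: (i)]; φR_n = 396.7 kip.

φR_n ≈ 397 kip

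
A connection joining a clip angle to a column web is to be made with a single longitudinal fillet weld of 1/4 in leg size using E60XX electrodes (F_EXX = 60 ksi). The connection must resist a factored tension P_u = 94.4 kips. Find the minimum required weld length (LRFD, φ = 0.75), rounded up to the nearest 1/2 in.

Throat t_e = 0.707 × 0.25 = 0.1767 in.
φr_n = 0.75 × 0.6 × 60 × 0.1767 = 4.772 kips/in.
L_req = P_u / φr_n = 94.4 / 4.772 = 19.78 in total.
Round up → use L = 20 in.

L = 20 in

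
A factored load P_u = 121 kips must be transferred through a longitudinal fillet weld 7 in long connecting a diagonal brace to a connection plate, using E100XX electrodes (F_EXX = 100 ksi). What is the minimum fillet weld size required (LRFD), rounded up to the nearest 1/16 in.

Total weld length L = 7 in.
Required throat t_e = P_u / (φ × 0.6 F_EXX × L) = 121 / (0.75 × 0.6 × 100 × 7) = 0.3841 in.
Required leg w = t_e / 0.707 = 0.5433 in → use 9/16 in.

w = 9/16 in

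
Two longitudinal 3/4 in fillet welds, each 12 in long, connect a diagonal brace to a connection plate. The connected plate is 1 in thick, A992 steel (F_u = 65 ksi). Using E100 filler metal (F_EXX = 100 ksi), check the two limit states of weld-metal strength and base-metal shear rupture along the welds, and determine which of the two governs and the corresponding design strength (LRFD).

φR_n ≈ 573 kip (weld metal governs)

t_e = 0.707 × 0.75 = 0.5302 in; L = 24 in.
Weld metal: φR_n = 0.75 × 0.6 × 100 × 0.5302 × 24 = 572.7 kip.
Base metal (shear rupture): φR_n = 0.75 × 0.6 × 65 × 1 × 24 = 702 kip.
Governing: weld metal.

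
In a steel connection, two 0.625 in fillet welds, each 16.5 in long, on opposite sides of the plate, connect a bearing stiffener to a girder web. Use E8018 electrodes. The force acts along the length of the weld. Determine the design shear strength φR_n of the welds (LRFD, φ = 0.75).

E80XX → F_EXX = 80 ksi.
Effective throat t_e = 0.707 × 0.625 = 0.4419 in.
Total length L = 33 in; A_we = 0.4419 × 33 = 14.58 in².
F_nw = 0.6 F_EXX = 0.6 × 80 = 48 ksi.
φR_n = 0.75 × 48 × 14.58 = 524.9 kip.

φR_n ≈ 525 kip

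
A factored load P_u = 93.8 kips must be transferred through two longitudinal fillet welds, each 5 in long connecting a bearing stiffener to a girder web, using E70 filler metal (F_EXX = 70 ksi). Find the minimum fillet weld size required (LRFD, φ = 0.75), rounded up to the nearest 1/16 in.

w = 7/16 in

Total weld length L = 10 in.
Required throat t_e = P_u / (φ × 0.6 F_EXX × L) = 93.8 / (0.75 × 0.6 × 70 × 10) = 0.2978 in.
Required leg w = t_e / 0.707 = 0.4212 in → use 7/16 in.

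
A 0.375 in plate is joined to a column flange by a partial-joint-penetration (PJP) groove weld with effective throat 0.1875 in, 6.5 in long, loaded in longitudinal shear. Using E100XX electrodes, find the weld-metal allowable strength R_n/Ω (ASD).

R_n/Ω ≈ 36.6 kip

E100XX → F_EXX = 100 ksi.
Effective throat (given) t_e = 0.1875 in.
A_we = 0.1875 × 6.5 = 1.219 in².
F_nw = 0.6 F_EXX = 60 ksi.
R_n/Ω = (60 × 1.219) / 2.0 = 36.56 kip.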